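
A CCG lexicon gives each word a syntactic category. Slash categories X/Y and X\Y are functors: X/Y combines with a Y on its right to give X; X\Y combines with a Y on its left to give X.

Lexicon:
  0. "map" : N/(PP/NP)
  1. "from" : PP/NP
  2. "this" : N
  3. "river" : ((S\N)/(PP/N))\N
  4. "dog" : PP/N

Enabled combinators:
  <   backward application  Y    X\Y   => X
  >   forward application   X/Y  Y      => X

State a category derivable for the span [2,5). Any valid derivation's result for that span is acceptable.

[0,5] S   <
  [0,2] N   >
    [0,1] "map" : N/(PP/NP)
    [1,2] "from" : PP/NP
  [2,5] S\N   >
    [2,4] (S\N)/(PP/N)   <
      [2,3] "this" : N
      [3,4] "river" : ((S\N)/(PP/N))\N
    [4,5] "dog" : PP/N

S\N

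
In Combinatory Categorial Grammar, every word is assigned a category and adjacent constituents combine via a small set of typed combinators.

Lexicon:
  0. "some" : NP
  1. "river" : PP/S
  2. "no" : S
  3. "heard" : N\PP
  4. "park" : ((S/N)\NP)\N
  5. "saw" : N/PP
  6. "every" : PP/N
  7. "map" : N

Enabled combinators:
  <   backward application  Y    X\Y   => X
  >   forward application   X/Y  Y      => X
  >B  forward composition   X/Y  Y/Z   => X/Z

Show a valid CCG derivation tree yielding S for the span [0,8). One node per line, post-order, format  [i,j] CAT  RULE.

[0,1] NP  lex  "some"
[1,2] PP/S  lex  "river"
[2,3] S  lex  "no"
[1,3] PP  >  k=2
[3,4] N\PP  lex  "heard"
[1,4] N  <  k=3
[4,5] ((S/N)\NP)\N  lex  "park"
[1,5] (S/N)\NP  <  k=4
[0,5] S/N  <  k=1
[5,6] N/PP  lex  "saw"
[0,6] S/PP  >B  k=5
[6,7] PP/N  lex  "every"
[7,8] N  lex  "map"
[6,8] PP  >  k=7
[0,8] S  >  k=6

[0,8] S   >
  [0,6] S/PP   >B
    [0,5] S/N   <
      [0,1] "some" : NP
      [1,5] (S/N)\NP   <
        [1,4] N   <
          [1,3] PP   >
            [1,2] "river" : PP/S
            [2,3] "no" : S
          [3,4] "heard" : N\PP
        [4,5] "park" : ((S/N)\NP)\N
    [5,6] "saw" : N/PP
  [6,8] PP   >
    [6,7] "every" : PP/N
    [7,8] "map" : N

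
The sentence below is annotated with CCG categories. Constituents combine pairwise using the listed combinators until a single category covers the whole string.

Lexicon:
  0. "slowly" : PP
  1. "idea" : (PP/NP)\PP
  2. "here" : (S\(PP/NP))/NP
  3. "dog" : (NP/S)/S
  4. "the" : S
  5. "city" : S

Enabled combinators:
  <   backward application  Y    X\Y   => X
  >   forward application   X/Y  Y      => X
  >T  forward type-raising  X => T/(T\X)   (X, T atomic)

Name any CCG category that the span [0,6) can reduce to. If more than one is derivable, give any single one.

S

[0,6] S   <
  [0,2] PP/NP   <
    [0,1] "slowly" : PP
    [1,2] "idea" : (PP/NP)\PP
  [2,6] S\(PP/NP)   >
    [2,3] "here" : (S\(PP/NP))/NP
    [3,6] NP   >
      [3,5] NP/S   >
        [3,4] "dog" : (NP/S)/S
        [4,5] "the" : S
      [5,6] "city" : S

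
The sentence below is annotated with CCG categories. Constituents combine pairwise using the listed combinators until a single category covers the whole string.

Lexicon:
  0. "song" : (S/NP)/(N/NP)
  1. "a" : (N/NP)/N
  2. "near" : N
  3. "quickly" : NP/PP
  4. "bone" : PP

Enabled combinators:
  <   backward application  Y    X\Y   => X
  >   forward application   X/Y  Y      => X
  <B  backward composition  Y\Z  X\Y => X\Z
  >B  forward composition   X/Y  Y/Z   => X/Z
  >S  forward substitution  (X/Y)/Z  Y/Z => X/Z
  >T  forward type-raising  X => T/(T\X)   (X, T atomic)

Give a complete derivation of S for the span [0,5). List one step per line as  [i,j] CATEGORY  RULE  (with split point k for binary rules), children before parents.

[0,1] (S/NP)/(N/NP)  lex  "song"
[1,2] (N/NP)/N  lex  "a"
[2,3] N  lex  "near"
[1,3] N/NP  >  k=2
[0,3] S/NP  >  k=1
[3,4] NP/PP  lex  "quickly"
[4,5] PP  lex  "bone"
[3,5] NP  >  k=4
[0,5] S  >  k=3

[0,5] S   >
  [0,3] S/NP   >
    [0,1] "song" : (S/NP)/(N/NP)
    [1,3] N/NP   >
      [1,2] "a" : (N/NP)/N
      [2,3] "near" : N
  [3,5] NP   >
    [3,4] "quickly" : NP/PP
    [4,5] "bone" : PP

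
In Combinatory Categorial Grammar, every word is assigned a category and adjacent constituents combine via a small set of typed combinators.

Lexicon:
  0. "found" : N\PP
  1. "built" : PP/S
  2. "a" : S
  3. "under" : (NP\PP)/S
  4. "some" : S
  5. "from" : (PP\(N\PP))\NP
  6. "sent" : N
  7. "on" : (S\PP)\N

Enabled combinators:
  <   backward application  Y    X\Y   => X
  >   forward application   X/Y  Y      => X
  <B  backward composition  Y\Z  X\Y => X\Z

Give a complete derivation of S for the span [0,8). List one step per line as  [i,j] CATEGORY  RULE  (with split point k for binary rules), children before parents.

[0,8] S   <
  [0,6] PP   <
    [0,1] "found" : N\PP
    [1,6] PP\(N\PP)   <
      [1,5] NP   <
        [1,3] PP   >
          [1,2] "built" : PP/S
          [2,3] "a" : S
        [3,5] NP\PP   >
          [3,4] "under" : (NP\PP)/S
          [4,5] "some" : S
      [5,6] "from" : (PP\(N\PP))\NP
  [6,8] S\PP   <
    [6,7] "sent" : N
    [7,8] "on" : (S\PP)\N

[0,1] N\PP  lex  "found"
[1,2] PP/S  lex  "built"
[2,3] S  lex  "a"
[1,3] PP  >  k=2
[3,4] (NP\PP)/S  lex  "under"
[4,5] S  lex  "some"
[3,5] NP\PP  >  k=4
[1,5] NP  <  k=3
[5,6] (PP\(N\PP))\NP  lex  "from"
[1,6] PP\(N\PP)  <  k=5
[0,6] PP  <  k=1
[6,7] N  lex  "sent"
[7,8] (S\PP)\N  lex  "on"
[6,8] S\PP  <  k=7
[0,8] S  <  k=6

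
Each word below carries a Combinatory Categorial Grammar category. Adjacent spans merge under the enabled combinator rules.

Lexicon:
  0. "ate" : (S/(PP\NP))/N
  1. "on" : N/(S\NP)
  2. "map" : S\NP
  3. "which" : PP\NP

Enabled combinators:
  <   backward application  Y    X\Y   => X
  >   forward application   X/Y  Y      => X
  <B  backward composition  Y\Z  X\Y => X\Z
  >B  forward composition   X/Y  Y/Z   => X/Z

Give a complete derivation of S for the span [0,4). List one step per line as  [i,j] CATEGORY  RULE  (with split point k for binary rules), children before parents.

[0,1] (S/(PP\NP))/N  lex  "ate"
[1,2] N/(S\NP)  lex  "on"
[2,3] S\NP  lex  "map"
[1,3] N  >  k=2
[0,3] S/(PP\NP)  >  k=1
[3,4] PP\NP  lex  "which"
[0,4] S  >  k=3

[0,4] S   >
  [0,3] S/(PP\NP)   >
    [0,1] "ate" : (S/(PP\NP))/N
    [1,3] N   >
      [1,2] "on" : N/(S\NP)
      [2,3] "map" : S\NP
  [3,4] "which" : PP\NP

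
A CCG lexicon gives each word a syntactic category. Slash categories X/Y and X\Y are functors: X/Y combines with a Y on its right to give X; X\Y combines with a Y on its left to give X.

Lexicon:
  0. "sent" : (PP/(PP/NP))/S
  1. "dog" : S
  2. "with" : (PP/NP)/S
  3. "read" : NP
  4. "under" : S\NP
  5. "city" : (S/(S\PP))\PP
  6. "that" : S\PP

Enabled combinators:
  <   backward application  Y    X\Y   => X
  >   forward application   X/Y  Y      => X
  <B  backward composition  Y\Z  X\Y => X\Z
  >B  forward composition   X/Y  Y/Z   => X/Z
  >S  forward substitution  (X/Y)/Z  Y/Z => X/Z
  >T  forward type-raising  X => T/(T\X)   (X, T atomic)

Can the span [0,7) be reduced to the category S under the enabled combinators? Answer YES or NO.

YES

[0,7] S   >
  [0,6] S/(S\PP)   <
    [0,5] PP   >
      [0,3] PP/S   >B
        [0,2] PP/(PP/NP)   >
          [0,1] "sent" : (PP/(PP/NP))/S
          [1,2] "dog" : S
        [2,3] "with" : (PP/NP)/S
      [3,5] S   <
        [3,4] "read" : NP
        [4,5] "under" : S\NP
    [5,6] "city" : (S/(S\PP))\PP
  [6,7] "that" : S\PP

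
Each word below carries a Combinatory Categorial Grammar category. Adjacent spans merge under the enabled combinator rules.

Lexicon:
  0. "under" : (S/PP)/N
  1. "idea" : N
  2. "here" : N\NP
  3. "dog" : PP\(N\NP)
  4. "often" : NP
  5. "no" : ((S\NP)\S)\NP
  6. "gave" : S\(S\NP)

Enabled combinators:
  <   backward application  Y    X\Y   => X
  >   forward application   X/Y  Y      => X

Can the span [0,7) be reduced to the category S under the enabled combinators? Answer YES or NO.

[0,7] S   <
  [0,6] S\NP   <
    [0,4] S   >
      [0,2] S/PP   >
        [0,1] "under" : (S/PP)/N
        [1,2] "idea" : N
      [2,4] PP   <
        [2,3] "here" : N\NP
        [3,4] "dog" : PP\(N\NP)
    [4,6] (S\NP)\S   <
      [4,5] "often" : NP
      [5,6] "no" : ((S\NP)\S)\NP
  [6,7] "gave" : S\(S\NP)

YES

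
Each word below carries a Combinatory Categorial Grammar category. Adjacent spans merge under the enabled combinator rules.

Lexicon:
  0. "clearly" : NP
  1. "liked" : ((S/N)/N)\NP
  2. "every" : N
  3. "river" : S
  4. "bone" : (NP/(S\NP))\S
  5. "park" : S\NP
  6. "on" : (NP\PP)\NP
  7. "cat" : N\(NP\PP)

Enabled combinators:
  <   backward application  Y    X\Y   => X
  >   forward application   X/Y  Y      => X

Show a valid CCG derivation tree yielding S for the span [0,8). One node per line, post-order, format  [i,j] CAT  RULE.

[0,8] S   >
  [0,3] S/N   >
    [0,2] (S/N)/N   <
      [0,1] "clearly" : NP
      [1,2] "liked" : ((S/N)/N)\NP
    [2,3] "every" : N
  [3,8] N   <
    [3,7] NP\PP   <
      [3,6] NP   >
        [3,5] NP/(S\NP)   <
          [3,4] "river" : S
          [4,5] "bone" : (NP/(S\NP))\S
        [5,6] "park" : S\NP
      [6,7] "on" : (NP\PP)\NP
    [7,8] "cat" : N\(NP\PP)

[0,1] NP  lex  "clearly"
[1,2] ((S/N)/N)\NP  lex  "liked"
[0,2] (S/N)/N  <  k=1
[2,3] N  lex  "every"
[0,3] S/N  >  k=2
[3,4] S  lex  "river"
[4,5] (NP/(S\NP))\S  lex  "bone"
[3,5] NP/(S\NP)  <  k=4
[5,6] S\NP  lex  "park"
[3,6] NP  >  k=5
[6,7] (NP\PP)\NP  lex  "on"
[3,7] NP\PP  <  k=6
[7,8] N\(NP\PP)  lex  "cat"
[3,8] N  <  k=7
[0,8] S  >  k=3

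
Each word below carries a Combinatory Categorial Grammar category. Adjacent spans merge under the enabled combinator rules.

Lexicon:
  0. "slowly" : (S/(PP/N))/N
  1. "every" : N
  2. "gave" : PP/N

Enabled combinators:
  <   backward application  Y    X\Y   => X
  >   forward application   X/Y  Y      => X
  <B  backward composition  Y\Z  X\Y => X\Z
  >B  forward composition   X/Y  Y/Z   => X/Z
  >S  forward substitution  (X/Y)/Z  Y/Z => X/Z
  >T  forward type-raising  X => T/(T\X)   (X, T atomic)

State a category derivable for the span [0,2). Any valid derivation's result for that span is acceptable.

[0,3] S   >
  [0,2] S/(PP/N)   >
    [0,1] "slowly" : (S/(PP/N))/N
    [1,2] "every" : N
  [2,3] "gave" : PP/N

S/(PP/N)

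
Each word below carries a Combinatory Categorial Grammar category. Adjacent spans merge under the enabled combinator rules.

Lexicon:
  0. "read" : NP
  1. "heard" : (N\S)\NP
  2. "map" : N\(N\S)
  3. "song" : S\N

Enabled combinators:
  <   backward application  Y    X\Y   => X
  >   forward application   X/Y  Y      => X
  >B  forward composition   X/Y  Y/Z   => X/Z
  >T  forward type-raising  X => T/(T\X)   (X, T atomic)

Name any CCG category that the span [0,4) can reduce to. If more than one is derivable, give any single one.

[0,4] S   <
  [0,3] N   <
    [0,2] N\S   <
      [0,1] "read" : NP
      [1,2] "heard" : (N\S)\NP
    [2,3] "map" : N\(N\S)
  [3,4] "song" : S\N

S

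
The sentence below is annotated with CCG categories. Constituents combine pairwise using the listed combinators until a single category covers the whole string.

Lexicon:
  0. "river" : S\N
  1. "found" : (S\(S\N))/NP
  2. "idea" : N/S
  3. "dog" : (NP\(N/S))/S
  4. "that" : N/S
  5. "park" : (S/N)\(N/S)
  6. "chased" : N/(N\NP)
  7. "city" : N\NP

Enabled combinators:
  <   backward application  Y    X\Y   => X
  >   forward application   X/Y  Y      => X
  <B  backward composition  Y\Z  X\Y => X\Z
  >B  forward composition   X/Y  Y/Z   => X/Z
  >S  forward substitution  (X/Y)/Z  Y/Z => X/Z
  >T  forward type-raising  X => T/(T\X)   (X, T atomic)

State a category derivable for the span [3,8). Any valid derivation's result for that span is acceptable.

[0,8] S   <
  [0,1] "river" : S\N
  [1,8] S\(S\N)   >
    [1,2] "found" : (S\(S\N))/NP
    [2,8] NP   <
      [2,3] "idea" : N/S
      [3,8] NP\(N/S)   >
        [3,4] "dog" : (NP\(N/S))/S
        [4,8] S   >
          [4,6] S/N   <
            [4,5] "that" : N/S
            [5,6] "park" : (S/N)\(N/S)
          [6,8] N   >
            [6,7] "chased" : N/(N\NP)
            [7,8] "city" : N\NP

NP\(N/S)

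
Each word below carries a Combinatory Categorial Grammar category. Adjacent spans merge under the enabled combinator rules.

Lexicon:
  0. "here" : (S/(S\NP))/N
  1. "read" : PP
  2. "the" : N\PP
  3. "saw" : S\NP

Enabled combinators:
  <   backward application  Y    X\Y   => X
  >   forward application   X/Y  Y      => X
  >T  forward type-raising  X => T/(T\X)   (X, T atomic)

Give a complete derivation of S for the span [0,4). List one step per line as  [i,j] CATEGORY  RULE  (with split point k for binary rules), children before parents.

[0,1] (S/(S\NP))/N  lex  "here"
[1,2] PP  lex  "read"
[1,2] N/(N\PP)  >T
[2,3] N\PP  lex  "the"
[1,3] N  >  k=2
[0,3] S/(S\NP)  >  k=1
[3,4] S\NP  lex  "saw"
[0,4] S  >  k=3

[0,4] S   >
  [0,3] S/(S\NP)   >
    [0,1] "here" : (S/(S\NP))/N
    [1,3] N   >
      [1,2] N/(N\PP)   >T
        [1,2] "read" : PP
      [2,3] "the" : N\PP
  [3,4] "saw" : S\NP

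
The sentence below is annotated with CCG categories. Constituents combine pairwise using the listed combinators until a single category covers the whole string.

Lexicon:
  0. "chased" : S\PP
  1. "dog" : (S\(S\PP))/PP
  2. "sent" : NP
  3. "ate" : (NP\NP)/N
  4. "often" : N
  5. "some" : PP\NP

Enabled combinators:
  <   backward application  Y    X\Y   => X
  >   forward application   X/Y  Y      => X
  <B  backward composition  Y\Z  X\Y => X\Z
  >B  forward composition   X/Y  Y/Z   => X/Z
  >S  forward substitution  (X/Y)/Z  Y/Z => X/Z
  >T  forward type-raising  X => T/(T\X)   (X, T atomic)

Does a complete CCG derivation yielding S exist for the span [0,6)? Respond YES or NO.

[0,6] S   <
  [0,1] "chased" : S\PP
  [1,6] S\(S\PP)   >
    [1,2] "dog" : (S\(S\PP))/PP
    [2,6] PP   >
      [2,3] PP/(PP\NP)   >T
        [2,3] "sent" : NP
      [3,6] PP\NP   <B
        [3,5] NP\NP   >
          [3,4] "ate" : (NP\NP)/N
          [4,5] "often" : N
        [5,6] "some" : PP\NP

YES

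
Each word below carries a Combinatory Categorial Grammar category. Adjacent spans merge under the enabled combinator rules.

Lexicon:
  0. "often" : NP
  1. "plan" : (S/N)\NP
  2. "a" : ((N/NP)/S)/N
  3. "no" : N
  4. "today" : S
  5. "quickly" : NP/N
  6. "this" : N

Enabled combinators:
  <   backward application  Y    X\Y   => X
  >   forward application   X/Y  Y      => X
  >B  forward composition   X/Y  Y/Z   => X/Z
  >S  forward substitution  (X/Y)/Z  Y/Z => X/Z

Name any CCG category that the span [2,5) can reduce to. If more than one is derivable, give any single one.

[0,7] S   >
  [0,2] S/N   <
    [0,1] "often" : NP
    [1,2] "plan" : (S/N)\NP
  [2,7] N   >
    [2,5] N/NP   >
      [2,4] (N/NP)/S   >
        [2,3] "a" : ((N/NP)/S)/N
        [3,4] "no" : N
      [4,5] "today" : S
    [5,7] NP   >
      [5,6] "quickly" : NP/N
      [6,7] "this" : N

N/NP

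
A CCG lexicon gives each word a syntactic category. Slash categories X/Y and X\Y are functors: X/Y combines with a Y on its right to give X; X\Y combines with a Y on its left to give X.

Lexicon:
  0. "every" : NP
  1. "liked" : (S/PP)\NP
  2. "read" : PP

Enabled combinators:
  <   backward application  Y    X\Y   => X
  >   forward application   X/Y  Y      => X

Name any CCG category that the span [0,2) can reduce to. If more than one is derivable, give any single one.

[0,3] S   >
  [0,2] S/PP   <
    [0,1] "every" : NP
    [1,2] "liked" : (S/PP)\NP
  [2,3] "read" : PP

S/PP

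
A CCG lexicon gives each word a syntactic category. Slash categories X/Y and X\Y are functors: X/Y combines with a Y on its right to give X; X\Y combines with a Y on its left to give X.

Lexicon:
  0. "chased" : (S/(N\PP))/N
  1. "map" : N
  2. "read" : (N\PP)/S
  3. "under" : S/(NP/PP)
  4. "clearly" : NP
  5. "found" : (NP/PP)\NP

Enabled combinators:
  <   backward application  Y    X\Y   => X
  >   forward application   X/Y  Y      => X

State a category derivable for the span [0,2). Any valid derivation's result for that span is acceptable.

S/(N\PP)

[0,6] S   >
  [0,2] S/(N\PP)   >
    [0,1] "chased" : (S/(N\PP))/N
    [1,2] "map" : N
  [2,6] N\PP   >
    [2,3] "read" : (N\PP)/S
    [3,6] S   >
      [3,4] "under" : S/(NP/PP)
      [4,6] NP/PP   <
        [4,5] "clearly" : NP
        [5,6] "found" : (NP/PP)\NP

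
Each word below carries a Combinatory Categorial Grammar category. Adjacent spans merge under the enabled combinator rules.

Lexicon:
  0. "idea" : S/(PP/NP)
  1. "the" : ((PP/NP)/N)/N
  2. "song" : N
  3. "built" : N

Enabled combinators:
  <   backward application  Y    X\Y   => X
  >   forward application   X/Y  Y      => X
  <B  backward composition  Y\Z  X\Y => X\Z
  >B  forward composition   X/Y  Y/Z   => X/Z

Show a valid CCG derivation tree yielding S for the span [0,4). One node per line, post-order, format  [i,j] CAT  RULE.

[0,1] S/(PP/NP)  lex  "idea"
[1,2] ((PP/NP)/N)/N  lex  "the"
[2,3] N  lex  "song"
[1,3] (PP/NP)/N  >  k=2
[3,4] N  lex  "built"
[1,4] PP/NP  >  k=3
[0,4] S  >  k=1

[0,4] S   >
  [0,1] "idea" : S/(PP/NP)
  [1,4] PP/NP   >
    [1,3] (PP/NP)/N   >
      [1,2] "the" : ((PP/NP)/N)/N
      [2,3] "song" : N
    [3,4] "built" : N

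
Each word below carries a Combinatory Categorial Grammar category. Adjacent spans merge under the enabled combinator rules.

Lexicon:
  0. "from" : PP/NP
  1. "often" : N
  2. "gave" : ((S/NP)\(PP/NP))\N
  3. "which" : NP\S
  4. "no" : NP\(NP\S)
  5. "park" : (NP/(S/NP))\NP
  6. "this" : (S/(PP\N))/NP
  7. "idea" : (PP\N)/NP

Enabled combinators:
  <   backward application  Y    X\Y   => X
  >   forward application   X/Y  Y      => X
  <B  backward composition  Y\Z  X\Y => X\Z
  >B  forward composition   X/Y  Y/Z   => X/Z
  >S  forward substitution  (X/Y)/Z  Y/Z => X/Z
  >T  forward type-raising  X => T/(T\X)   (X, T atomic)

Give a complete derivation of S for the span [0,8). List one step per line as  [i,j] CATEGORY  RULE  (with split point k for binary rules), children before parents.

[0,1] PP/NP  lex  "from"
[1,2] N  lex  "often"
[2,3] ((S/NP)\(PP/NP))\N  lex  "gave"
[1,3] (S/NP)\(PP/NP)  <  k=2
[0,3] S/NP  <  k=1
[3,4] NP\S  lex  "which"
[4,5] NP\(NP\S)  lex  "no"
[3,5] NP  <  k=4
[5,6] (NP/(S/NP))\NP  lex  "park"
[3,6] NP/(S/NP)  <  k=5
[6,7] (S/(PP\N))/NP  lex  "this"
[7,8] (PP\N)/NP  lex  "idea"
[6,8] S/NP  >S  k=7
[3,8] NP  >  k=6
[0,8] S  >  k=3

[0,8] S   >
  [0,3] S/NP   <
    [0,1] "from" : PP/NP
    [1,3] (S/NP)\(PP/NP)   <
      [1,2] "often" : N
      [2,3] "gave" : ((S/NP)\(PP/NP))\N
  [3,8] NP   >
    [3,6] NP/(S/NP)   <
      [3,5] NP   <
        [3,4] "which" : NP\S
        [4,5] "no" : NP\(NP\S)
      [5,6] "park" : (NP/(S/NP))\NP
    [6,8] S/NP   >S
      [6,7] "this" : (S/(PP\N))/NP
      [7,8] "idea" : (PP\N)/NP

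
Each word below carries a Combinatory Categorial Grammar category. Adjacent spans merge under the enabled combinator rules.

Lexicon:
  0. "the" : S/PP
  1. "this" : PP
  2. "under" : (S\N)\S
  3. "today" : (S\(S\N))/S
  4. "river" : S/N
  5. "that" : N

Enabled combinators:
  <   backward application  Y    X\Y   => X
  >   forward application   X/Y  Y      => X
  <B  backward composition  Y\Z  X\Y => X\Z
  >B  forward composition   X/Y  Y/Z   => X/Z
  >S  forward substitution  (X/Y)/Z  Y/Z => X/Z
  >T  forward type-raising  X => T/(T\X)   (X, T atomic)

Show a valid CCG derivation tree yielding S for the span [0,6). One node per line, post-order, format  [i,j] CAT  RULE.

[0,1] S/PP  lex  "the"
[1,2] PP  lex  "this"
[0,2] S  >  k=1
[2,3] (S\N)\S  lex  "under"
[0,3] S\N  <  k=2
[3,4] (S\(S\N))/S  lex  "today"
[4,5] S/N  lex  "river"
[5,6] N  lex  "that"
[4,6] S  >  k=5
[3,6] S\(S\N)  >  k=4
[0,6] S  <  k=3

[0,6] S   <
  [0,3] S\N   <
    [0,2] S   >
      [0,1] "the" : S/PP
      [1,2] "this" : PP
    [2,3] "under" : (S\N)\S
  [3,6] S\(S\N)   >
    [3,4] "today" : (S\(S\N))/S
    [4,6] S   >
      [4,5] "river" : S/N
      [5,6] "that" : N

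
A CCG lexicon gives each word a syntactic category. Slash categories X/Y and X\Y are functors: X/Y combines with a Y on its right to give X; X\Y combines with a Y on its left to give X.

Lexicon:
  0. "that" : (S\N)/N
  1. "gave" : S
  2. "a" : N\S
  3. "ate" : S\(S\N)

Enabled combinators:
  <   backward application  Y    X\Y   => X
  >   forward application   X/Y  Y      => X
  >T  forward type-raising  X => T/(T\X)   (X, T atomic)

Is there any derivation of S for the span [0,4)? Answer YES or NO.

[0,4] S   <
  [0,3] S\N   >
    [0,1] "that" : (S\N)/N
    [1,3] N   >
      [1,2] N/(N\S)   >T
        [1,2] "gave" : S
      [2,3] "a" : N\S
  [3,4] "ate" : S\(S\N)

YES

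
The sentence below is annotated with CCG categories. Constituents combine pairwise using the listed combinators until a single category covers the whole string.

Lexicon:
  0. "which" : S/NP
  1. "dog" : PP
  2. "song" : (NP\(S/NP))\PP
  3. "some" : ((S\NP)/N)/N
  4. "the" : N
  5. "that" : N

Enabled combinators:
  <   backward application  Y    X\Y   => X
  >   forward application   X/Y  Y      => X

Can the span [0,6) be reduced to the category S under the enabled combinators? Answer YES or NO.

[0,6] S   <
  [0,3] NP   <
    [0,1] "which" : S/NP
    [1,3] NP\(S/NP)   <
      [1,2] "dog" : PP
      [2,3] "song" : (NP\(S/NP))\PP
  [3,6] S\NP   >
    [3,5] (S\NP)/N   >
      [3,4] "some" : ((S\NP)/N)/N
      [4,5] "the" : N
    [5,6] "that" : N

YES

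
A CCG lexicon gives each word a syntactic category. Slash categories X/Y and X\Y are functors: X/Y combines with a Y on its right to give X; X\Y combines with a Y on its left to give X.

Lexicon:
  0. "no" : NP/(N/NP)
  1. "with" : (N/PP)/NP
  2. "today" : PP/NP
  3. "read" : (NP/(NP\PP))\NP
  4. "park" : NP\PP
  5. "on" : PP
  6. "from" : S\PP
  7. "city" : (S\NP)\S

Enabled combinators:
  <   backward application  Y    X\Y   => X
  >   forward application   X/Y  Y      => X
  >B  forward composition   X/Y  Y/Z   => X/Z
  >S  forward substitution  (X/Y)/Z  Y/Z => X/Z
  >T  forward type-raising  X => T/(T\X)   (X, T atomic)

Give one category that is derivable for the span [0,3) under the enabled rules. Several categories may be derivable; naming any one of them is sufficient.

[0,8] S   <
  [0,5] NP   >
    [0,4] NP/(NP\PP)   <
      [0,3] NP   >
        [0,1] "no" : NP/(N/NP)
        [1,3] N/NP   >S
          [1,2] "with" : (N/PP)/NP
          [2,3] "today" : PP/NP
      [3,4] "read" : (NP/(NP\PP))\NP
    [4,5] "park" : NP\PP
  [5,8] S\NP   <
    [5,7] S   <
      [5,6] "on" : PP
      [6,7] "from" : S\PP
    [7,8] "city" : (S\NP)\S

NP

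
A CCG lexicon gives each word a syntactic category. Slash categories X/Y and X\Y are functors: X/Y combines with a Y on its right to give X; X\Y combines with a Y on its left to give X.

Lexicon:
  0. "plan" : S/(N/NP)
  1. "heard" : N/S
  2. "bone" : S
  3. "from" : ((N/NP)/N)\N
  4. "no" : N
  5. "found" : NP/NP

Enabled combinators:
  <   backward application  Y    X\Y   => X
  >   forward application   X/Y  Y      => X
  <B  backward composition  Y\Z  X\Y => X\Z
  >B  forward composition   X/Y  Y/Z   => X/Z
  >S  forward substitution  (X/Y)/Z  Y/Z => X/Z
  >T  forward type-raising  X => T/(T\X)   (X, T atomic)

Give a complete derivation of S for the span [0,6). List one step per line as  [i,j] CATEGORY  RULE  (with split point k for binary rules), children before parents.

[0,6] S   >
  [0,1] "plan" : S/(N/NP)
  [1,6] N/NP   >B
    [1,5] N/NP   >
      [1,4] (N/NP)/N   <
        [1,3] N   >
          [1,2] "heard" : N/S
          [2,3] "bone" : S
        [3,4] "from" : ((N/NP)/N)\N
      [4,5] "no" : N
    [5,6] "found" : NP/NP

[0,1] S/(N/NP)  lex  "plan"
[1,2] N/S  lex  "heard"
[2,3] S  lex  "bone"
[1,3] N  >  k=2
[3,4] ((N/NP)/N)\N  lex  "from"
[1,4] (N/NP)/N  <  k=3
[4,5] N  lex  "no"
[1,5] N/NP  >  k=4
[5,6] NP/NP  lex  "found"
[1,6] N/NP  >B  k=5
[0,6] S  >  k=1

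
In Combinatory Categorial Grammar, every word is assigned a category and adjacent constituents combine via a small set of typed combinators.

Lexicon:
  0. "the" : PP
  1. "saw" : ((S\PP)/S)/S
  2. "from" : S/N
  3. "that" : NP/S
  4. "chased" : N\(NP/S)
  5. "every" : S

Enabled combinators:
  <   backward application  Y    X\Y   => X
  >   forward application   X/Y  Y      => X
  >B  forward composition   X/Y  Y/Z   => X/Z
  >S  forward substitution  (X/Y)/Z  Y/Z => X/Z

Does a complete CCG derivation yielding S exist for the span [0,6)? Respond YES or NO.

[0,6] S   <
  [0,1] "the" : PP
  [1,6] S\PP   >
    [1,5] (S\PP)/S   >
      [1,2] "saw" : ((S\PP)/S)/S
      [2,5] S   >
        [2,3] "from" : S/N
        [3,5] N   <
          [3,4] "that" : NP/S
          [4,5] "chased" : N\(NP/S)
    [5,6] "every" : S

YES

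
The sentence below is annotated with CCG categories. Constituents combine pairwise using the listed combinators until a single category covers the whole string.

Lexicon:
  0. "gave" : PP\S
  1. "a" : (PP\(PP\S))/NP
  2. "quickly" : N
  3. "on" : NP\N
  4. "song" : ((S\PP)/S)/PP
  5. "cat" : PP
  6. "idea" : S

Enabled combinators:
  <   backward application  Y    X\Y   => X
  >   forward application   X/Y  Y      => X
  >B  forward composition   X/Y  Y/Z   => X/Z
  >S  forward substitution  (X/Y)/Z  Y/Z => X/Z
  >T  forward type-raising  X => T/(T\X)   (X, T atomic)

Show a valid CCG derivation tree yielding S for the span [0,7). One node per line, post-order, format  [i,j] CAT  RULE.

[0,7] S   <
  [0,4] PP   <
    [0,1] "gave" : PP\S
    [1,4] PP\(PP\S)   >
      [1,2] "a" : (PP\(PP\S))/NP
      [2,4] NP   <
        [2,3] "quickly" : N
        [3,4] "on" : NP\N
  [4,7] S\PP   >
    [4,6] (S\PP)/S   >
      [4,5] "song" : ((S\PP)/S)/PP
      [5,6] "cat" : PP
    [6,7] "idea" : S

[0,1] PP\S  lex  "gave"
[1,2] (PP\(PP\S))/NP  lex  "a"
[2,3] N  lex  "quickly"
[3,4] NP\N  lex  "on"
[2,4] NP  <  k=3
[1,4] PP\(PP\S)  >  k=2
[0,4] PP  <  k=1
[4,5] ((S\PP)/S)/PP  lex  "song"
[5,6] PP  lex  "cat"
[4,6] (S\PP)/S  >  k=5
[6,7] S  lex  "idea"
[4,7] S\PP  >  k=6
[0,7] S  <  k=4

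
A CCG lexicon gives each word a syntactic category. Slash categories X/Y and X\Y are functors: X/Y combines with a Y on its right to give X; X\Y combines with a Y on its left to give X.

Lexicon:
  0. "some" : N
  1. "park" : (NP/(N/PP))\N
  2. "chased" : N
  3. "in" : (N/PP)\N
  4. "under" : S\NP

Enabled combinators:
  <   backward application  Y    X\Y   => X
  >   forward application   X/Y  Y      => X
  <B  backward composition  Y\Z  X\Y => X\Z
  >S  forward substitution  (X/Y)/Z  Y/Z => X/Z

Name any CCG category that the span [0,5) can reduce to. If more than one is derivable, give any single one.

S

[0,5] S   <
  [0,4] NP   >
    [0,2] NP/(N/PP)   <
      [0,1] "some" : N
      [1,2] "park" : (NP/(N/PP))\N
    [2,4] N/PP   <
      [2,3] "chased" : N
      [3,4] "in" : (N/PP)\N
  [4,5] "under" : S\NP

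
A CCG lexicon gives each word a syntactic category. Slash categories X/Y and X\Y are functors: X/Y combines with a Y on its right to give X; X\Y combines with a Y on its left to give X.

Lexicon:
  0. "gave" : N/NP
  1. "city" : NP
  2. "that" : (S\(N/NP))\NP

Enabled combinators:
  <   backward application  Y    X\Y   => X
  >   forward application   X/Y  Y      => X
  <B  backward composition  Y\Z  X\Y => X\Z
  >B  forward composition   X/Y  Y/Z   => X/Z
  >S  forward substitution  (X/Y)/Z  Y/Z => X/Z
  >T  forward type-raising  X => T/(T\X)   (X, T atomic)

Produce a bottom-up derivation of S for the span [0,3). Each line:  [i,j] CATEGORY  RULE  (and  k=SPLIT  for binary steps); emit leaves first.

[0,3] S   <
  [0,1] "gave" : N/NP
  [1,3] S\(N/NP)   <
    [1,2] "city" : NP
    [2,3] "that" : (S\(N/NP))\NP

[0,1] N/NP  lex  "gave"
[1,2] NP  lex  "city"
[2,3] (S\(N/NP))\NP  lex  "that"
[1,3] S\(N/NP)  <  k=2
[0,3] S  <  k=1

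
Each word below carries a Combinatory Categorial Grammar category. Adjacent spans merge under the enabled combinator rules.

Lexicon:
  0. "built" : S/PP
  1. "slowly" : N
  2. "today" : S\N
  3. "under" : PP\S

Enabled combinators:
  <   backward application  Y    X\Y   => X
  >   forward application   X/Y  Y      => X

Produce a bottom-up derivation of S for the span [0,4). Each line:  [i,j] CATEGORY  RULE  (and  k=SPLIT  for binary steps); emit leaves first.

[0,4] S   >
  [0,1] "built" : S/PP
  [1,4] PP   <
    [1,3] S   <
      [1,2] "slowly" : N
      [2,3] "today" : S\N
    [3,4] "under" : PP\S

[0,1] S/PP  lex  "built"
[1,2] N  lex  "slowly"
[2,3] S\N  lex  "today"
[1,3] S  <  k=2
[3,4] PP\S  lex  "under"
[1,4] PP  <  k=3
[0,4] S  >  k=1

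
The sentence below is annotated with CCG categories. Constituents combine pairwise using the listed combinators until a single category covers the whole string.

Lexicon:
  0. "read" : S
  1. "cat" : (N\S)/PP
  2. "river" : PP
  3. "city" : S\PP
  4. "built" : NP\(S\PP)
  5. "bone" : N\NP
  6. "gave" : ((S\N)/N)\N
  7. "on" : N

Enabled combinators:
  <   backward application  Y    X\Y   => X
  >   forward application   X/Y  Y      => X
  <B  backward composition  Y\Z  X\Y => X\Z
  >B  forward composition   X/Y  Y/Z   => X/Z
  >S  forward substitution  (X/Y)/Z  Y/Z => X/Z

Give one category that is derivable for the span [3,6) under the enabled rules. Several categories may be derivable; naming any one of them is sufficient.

[0,8] S   <
  [0,3] N   <
    [0,1] "read" : S
    [1,3] N\S   >
      [1,2] "cat" : (N\S)/PP
      [2,3] "river" : PP
  [3,8] S\N   >
    [3,7] (S\N)/N   <
      [3,6] N   <
        [3,5] NP   <
          [3,4] "city" : S\PP
          [4,5] "built" : NP\(S\PP)
        [5,6] "bone" : N\NP
      [6,7] "gave" : ((S\N)/N)\N
    [7,8] "on" : N

N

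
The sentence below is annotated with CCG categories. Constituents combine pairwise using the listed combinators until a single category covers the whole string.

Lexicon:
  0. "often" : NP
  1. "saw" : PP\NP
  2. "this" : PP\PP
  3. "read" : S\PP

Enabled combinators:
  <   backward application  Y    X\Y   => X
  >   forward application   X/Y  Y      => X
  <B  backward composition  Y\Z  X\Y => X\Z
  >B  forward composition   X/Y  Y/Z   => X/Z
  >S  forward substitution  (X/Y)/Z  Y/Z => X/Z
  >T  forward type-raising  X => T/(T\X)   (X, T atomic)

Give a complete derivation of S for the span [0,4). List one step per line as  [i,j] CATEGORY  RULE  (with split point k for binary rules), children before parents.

[0,1] NP  lex  "often"
[1,2] PP\NP  lex  "saw"
[0,2] PP  <  k=1
[2,3] PP\PP  lex  "this"
[3,4] S\PP  lex  "read"
[2,4] S\PP  <B  k=3
[0,4] S  <  k=2

[0,4] S   <
  [0,2] PP   <
    [0,1] "often" : NP
    [1,2] "saw" : PP\NP
  [2,4] S\PP   <B
    [2,3] "this" : PP\PP
    [3,4] "read" : S\PP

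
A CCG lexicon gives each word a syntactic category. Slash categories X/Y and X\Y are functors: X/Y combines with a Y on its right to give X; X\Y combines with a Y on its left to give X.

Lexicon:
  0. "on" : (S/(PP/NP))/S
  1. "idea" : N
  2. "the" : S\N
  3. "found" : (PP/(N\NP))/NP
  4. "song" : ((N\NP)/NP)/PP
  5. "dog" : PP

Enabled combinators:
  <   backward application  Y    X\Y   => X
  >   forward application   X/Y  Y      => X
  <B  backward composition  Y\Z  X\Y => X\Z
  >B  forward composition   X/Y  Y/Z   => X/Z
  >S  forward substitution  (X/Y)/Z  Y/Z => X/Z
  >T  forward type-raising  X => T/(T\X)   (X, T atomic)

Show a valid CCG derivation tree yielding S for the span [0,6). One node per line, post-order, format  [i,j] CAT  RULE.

[0,1] (S/(PP/NP))/S  lex  "on"
[1,2] N  lex  "idea"
[1,2] S/(S\N)  >T
[2,3] S\N  lex  "the"
[1,3] S  >  k=2
[0,3] S/(PP/NP)  >  k=1
[3,4] (PP/(N\NP))/NP  lex  "found"
[4,5] ((N\NP)/NP)/PP  lex  "song"
[5,6] PP  lex  "dog"
[4,6] (N\NP)/NP  >  k=5
[3,6] PP/NP  >S  k=4
[0,6] S  >  k=3

[0,6] S   >
  [0,3] S/(PP/NP)   >
    [0,1] "on" : (S/(PP/NP))/S
    [1,3] S   >
      [1,2] S/(S\N)   >T
        [1,2] "idea" : N
      [2,3] "the" : S\N
  [3,6] PP/NP   >S
    [3,4] "found" : (PP/(N\NP))/NP
    [4,6] (N\NP)/NP   >
      [4,5] "song" : ((N\NP)/NP)/PP
      [5,6] "dog" : PP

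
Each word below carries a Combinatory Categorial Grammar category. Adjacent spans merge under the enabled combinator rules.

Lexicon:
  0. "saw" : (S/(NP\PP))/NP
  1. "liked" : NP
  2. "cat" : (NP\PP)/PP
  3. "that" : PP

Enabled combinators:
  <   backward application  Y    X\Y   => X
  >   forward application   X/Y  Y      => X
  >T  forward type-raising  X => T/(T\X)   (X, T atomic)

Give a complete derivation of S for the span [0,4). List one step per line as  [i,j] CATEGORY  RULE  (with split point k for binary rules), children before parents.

[0,1] (S/(NP\PP))/NP  lex  "saw"
[1,2] NP  lex  "liked"
[0,2] S/(NP\PP)  >  k=1
[2,3] (NP\PP)/PP  lex  "cat"
[3,4] PP  lex  "that"
[2,4] NP\PP  >  k=3
[0,4] S  >  k=2

[0,4] S   >
  [0,2] S/(NP\PP)   >
    [0,1] "saw" : (S/(NP\PP))/NP
    [1,2] "liked" : NP
  [2,4] NP\PP   >
    [2,3] "cat" : (NP\PP)/PP
    [3,4] "that" : PP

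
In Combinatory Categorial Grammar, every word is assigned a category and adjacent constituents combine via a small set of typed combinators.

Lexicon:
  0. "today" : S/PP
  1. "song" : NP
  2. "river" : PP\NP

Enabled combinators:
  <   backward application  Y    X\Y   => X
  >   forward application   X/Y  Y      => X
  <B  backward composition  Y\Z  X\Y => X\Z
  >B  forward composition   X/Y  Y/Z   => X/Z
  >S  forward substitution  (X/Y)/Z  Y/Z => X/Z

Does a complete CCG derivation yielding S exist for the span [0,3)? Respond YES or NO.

YES

[0,3] S   >
  [0,1] "today" : S/PP
  [1,3] PP   <
    [1,2] "song" : NP
    [2,3] "river" : PP\NP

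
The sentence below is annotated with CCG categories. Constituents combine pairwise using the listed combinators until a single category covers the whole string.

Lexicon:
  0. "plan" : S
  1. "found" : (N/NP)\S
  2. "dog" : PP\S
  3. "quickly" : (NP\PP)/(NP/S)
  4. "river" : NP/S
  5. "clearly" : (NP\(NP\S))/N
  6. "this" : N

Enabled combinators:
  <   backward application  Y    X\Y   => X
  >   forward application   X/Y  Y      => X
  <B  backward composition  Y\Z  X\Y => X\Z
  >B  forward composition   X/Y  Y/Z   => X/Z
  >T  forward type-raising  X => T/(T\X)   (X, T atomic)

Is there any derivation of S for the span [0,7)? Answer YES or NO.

S (N/NP)\S PP\S (NP\PP)/(NP/S) NP/S (NP\(NP\S))/N N
CKY chart[0,7] = {N, N/(NP\NP), N/(N\N), NP/(NP\N), PP/(PP\N), S/(S\N)}; S ∉ chart

NO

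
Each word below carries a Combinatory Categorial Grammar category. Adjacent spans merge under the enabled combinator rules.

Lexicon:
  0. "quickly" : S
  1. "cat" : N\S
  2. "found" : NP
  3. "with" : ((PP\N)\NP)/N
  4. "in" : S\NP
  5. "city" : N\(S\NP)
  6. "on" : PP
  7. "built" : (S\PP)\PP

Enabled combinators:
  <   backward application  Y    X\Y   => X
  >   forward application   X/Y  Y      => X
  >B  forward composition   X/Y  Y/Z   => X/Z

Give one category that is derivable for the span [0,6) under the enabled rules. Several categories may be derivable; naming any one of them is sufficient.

PP

[0,8] S   <
  [0,6] PP   <
    [0,2] N   <
      [0,1] "quickly" : S
      [1,2] "cat" : N\S
    [2,6] PP\N   <
      [2,3] "found" : NP
      [3,6] (PP\N)\NP   >
        [3,4] "with" : ((PP\N)\NP)/N
        [4,6] N   <
          [4,5] "in" : S\NP
          [5,6] "city" : N\(S\NP)
  [6,8] S\PP   <
    [6,7] "on" : PP
    [7,8] "built" : (S\PP)\PP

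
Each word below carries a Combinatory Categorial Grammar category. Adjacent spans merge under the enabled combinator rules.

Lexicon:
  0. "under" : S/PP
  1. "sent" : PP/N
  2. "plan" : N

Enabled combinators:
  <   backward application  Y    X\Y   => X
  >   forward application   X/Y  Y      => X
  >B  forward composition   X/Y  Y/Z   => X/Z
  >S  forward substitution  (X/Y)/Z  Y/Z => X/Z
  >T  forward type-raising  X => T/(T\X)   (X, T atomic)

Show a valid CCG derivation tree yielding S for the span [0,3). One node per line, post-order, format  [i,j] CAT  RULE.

[0,1] S/PP  lex  "under"
[1,2] PP/N  lex  "sent"
[0,2] S/N  >B  k=1
[2,3] N  lex  "plan"
[0,3] S  >  k=2

[0,3] S   >
  [0,2] S/N   >B
    [0,1] "under" : S/PP
    [1,2] "sent" : PP/N
  [2,3] "plan" : N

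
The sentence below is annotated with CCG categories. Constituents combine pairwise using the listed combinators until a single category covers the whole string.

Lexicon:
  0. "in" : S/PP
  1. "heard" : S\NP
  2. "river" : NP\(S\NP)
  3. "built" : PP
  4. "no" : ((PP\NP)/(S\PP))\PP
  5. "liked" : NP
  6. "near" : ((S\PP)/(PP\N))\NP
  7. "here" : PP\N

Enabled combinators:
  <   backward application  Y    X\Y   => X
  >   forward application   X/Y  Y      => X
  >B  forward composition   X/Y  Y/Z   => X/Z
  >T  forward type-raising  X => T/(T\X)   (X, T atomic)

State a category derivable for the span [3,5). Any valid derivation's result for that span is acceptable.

(PP\NP)/(S\PP)

[0,8] S   >
  [0,1] "in" : S/PP
  [1,8] PP   <
    [1,3] NP   <
      [1,2] "heard" : S\NP
      [2,3] "river" : NP\(S\NP)
    [3,8] PP\NP   >
      [3,5] (PP\NP)/(S\PP)   <
        [3,4] "built" : PP
        [4,5] "no" : ((PP\NP)/(S\PP))\PP
      [5,8] S\PP   >
        [5,7] (S\PP)/(PP\N)   <
          [5,6] "liked" : NP
          [6,7] "near" : ((S\PP)/(PP\N))\NP
        [7,8] "here" : PP\N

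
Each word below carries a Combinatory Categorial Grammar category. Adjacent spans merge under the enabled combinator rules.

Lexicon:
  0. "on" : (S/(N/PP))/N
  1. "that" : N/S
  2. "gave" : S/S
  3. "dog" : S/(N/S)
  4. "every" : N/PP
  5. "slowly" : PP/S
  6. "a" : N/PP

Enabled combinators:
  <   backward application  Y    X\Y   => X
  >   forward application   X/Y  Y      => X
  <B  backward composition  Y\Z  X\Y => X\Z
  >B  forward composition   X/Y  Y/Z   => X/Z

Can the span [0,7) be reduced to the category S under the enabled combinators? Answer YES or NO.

[0,7] S   >
  [0,6] S/(N/PP)   >
    [0,1] "on" : (S/(N/PP))/N
    [1,6] N   >
      [1,3] N/S   >B
        [1,2] "that" : N/S
        [2,3] "gave" : S/S
      [3,6] S   >
        [3,4] "dog" : S/(N/S)
        [4,6] N/S   >B
          [4,5] "every" : N/PP
          [5,6] "slowly" : PP/S
  [6,7] "a" : N/PP

YES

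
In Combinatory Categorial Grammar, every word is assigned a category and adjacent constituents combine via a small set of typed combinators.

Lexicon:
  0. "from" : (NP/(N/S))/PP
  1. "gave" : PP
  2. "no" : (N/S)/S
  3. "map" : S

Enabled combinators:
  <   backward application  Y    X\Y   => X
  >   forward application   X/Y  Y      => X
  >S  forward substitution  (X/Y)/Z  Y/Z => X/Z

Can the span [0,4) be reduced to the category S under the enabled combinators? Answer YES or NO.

NO

(NP/(N/S))/PP PP (N/S)/S S
CKY chart[0,4] = {NP}; S ∉ chart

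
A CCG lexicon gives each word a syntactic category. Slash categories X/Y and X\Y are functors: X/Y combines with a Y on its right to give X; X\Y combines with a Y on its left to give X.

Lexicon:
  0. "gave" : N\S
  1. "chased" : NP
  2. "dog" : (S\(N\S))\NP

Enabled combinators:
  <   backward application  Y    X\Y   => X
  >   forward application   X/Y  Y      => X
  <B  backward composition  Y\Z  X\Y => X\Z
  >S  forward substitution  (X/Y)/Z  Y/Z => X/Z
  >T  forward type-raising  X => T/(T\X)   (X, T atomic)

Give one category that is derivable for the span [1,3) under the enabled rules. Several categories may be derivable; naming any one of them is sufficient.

S\(N\S)

[0,3] S   <
  [0,1] "gave" : N\S
  [1,3] S\(N\S)   <
    [1,2] "chased" : NP
    [2,3] "dog" : (S\(N\S))\NP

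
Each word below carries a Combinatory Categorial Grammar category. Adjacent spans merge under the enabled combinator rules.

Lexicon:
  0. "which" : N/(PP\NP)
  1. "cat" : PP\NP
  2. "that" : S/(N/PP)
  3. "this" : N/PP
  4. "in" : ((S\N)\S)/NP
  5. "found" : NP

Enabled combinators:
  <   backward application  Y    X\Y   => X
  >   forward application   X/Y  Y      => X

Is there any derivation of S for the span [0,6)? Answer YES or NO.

YES

[0,6] S   <
  [0,2] N   >
    [0,1] "which" : N/(PP\NP)
    [1,2] "cat" : PP\NP
  [2,6] S\N   <
    [2,4] S   >
      [2,3] "that" : S/(N/PP)
      [3,4] "this" : N/PP
    [4,6] (S\N)\S   >
      [4,5] "in" : ((S\N)\S)/NP
      [5,6] "found" : NP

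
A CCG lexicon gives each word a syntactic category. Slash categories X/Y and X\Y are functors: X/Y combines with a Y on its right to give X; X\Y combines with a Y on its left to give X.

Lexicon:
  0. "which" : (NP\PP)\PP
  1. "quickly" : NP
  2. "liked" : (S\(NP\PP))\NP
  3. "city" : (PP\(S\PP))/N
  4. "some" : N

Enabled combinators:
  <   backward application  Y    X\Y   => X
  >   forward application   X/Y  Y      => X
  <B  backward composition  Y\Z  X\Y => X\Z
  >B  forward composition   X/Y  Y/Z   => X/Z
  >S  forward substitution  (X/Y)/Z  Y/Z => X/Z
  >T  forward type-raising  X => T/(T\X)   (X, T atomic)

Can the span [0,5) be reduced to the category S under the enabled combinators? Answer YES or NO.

NO

(NP\PP)\PP NP (S\(NP\PP))\NP (PP\(S\PP))/N N
CKY chart[0,5] = {N/(N\PP), NP/(NP\PP), PP, PP/(PP\PP), S/(S\PP)}; S ∉ chart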